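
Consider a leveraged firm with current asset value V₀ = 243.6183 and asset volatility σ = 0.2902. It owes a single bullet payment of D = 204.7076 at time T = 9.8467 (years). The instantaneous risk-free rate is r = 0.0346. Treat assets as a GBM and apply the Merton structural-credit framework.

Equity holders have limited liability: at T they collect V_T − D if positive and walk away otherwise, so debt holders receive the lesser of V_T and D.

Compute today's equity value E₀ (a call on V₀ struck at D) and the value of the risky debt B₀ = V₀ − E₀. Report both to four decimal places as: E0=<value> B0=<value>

d₁ = [ln(V₀/D) + (r + σ²/2)T] / (σ√T)
   = [ln(243.6183/204.7076) + (0.0346 + 0.5·0.2902²)·9.8467] / (0.2902·√9.8467)
   = [0.174020 + 0.755321] / 0.910632 = 1.020545
d₂ = d₁ − σ√T = 1.020545 − 0.910632 = 0.109914
N(d₁) = 0.846265,  N(d₂) = 0.543761,  e^(−rT) = 0.711275
E₀ = V₀·N(d₁) − D·e^(−rT)·N(d₂)
   = 243.6183·0.846265 − 204.7076·0.711275·0.543761 = 126.992168
B₀ = V₀ − E₀ = 243.6183 − 126.992168 = 116.626132

E0=126.9922 B0=116.6261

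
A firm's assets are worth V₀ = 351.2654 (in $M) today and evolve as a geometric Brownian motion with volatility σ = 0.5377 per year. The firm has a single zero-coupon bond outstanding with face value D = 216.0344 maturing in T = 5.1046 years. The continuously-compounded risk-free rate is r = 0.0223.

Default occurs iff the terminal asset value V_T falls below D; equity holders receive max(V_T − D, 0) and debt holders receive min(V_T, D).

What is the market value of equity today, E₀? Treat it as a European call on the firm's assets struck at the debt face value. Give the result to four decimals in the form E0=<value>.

d₁ = [ln(V₀/D) + (r + σ²/2)T] / (σ√T)
   = [ln(351.2654/216.0344) + (0.0223 + 0.5·0.5377²)·5.1046] / (0.5377·√5.1046)
   = [0.486104 + 0.851757] / 1.214845 = 1.101261
d₂ = d₁ − σ√T = 1.101261 − 1.214845 = -0.113584
N(d₁) = 0.864608,  N(d₂) = 0.454784,  e^(−rT) = 0.892407
E₀ = V₀·N(d₁) − D·e^(−rT)·N(d₂)
   = 351.2654·0.864608 − 216.0344·0.892407·0.454784 = 216.028963

E0=216.0290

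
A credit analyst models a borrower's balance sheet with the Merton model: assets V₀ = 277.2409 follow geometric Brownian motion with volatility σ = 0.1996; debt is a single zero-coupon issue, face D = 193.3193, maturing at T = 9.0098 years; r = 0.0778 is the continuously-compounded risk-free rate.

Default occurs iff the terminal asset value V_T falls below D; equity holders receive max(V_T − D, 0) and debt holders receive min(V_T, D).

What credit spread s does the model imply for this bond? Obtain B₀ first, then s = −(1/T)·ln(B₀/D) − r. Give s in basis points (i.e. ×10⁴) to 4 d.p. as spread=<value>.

spread=16.8706

d₁ = [ln(V₀/D) + (r + σ²/2)T] / (σ√T)
   = [ln(277.2409/193.3193) + (0.0778 + 0.5·0.1996²)·9.0098] / (0.1996·√9.0098)
   = [0.360544 + 0.880438] / 0.599126 = 2.071321
d₂ = d₁ − σ√T = 2.071321 − 0.599126 = 1.472195
N(d₁) = 0.980836,  N(d₂) = 0.929516,  e^(−rT) = 0.496108
E₀ = V₀·N(d₁) − D·e^(−rT)·N(d₂)
   = 277.2409·0.980836 − 193.3193·0.496108·0.929516 = 182.780501
B₀ = V₀ − E₀ = 277.2409 − 182.780501 = 94.460399
spread = −(1/T)·ln(B₀/D) − r = −(1/9.0098)·ln(94.460399/193.3193) − 0.0778 = 0.00168706
in basis points: 0.00168706 × 10⁴ = 16.8706 bp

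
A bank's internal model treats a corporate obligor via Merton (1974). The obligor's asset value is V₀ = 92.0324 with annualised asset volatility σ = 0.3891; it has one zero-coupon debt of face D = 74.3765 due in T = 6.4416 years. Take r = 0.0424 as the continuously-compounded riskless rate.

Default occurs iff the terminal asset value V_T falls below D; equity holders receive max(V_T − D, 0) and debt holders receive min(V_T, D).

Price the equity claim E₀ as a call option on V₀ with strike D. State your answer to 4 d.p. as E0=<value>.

E0=48.8518

d₁ = [ln(V₀/D) + (r + σ²/2)T] / (σ√T)
   = [ln(92.0324/74.3765) + (0.0424 + 0.5·0.3891²)·6.4416] / (0.3891·√6.4416)
   = [0.213001 + 0.760749] / 0.987548 = 0.986028
d₂ = d₁ − σ√T = 0.986028 − 0.987548 = -0.001520
N(d₁) = 0.837940,  N(d₂) = 0.499394,  e^(−rT) = 0.760999
E₀ = V₀·N(d₁) − D·e^(−rT)·N(d₂)
   = 92.0324·0.837940 − 74.3765·0.760999·0.499394 = 48.851771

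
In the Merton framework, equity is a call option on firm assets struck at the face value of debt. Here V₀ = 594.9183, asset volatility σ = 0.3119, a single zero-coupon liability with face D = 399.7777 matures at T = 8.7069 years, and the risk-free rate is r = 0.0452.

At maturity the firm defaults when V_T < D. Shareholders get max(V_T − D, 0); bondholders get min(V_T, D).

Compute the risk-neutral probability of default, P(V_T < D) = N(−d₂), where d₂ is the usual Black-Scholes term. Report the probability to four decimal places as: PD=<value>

d₁ = [ln(V₀/D) + (r + σ²/2)T] / (σ√T)
   = [ln(594.9183/399.7777) + (0.0452 + 0.5·0.3119²)·8.7069] / (0.3119·√8.7069)
   = [0.397515 + 0.817063] / 0.920338 = 1.319709
d₂ = d₁ − σ√T = 1.319709 − 0.920338 = 0.399372
risk-neutral PD = N(−d₂) = N(-0.399372) = 0.344810

PD=0.3448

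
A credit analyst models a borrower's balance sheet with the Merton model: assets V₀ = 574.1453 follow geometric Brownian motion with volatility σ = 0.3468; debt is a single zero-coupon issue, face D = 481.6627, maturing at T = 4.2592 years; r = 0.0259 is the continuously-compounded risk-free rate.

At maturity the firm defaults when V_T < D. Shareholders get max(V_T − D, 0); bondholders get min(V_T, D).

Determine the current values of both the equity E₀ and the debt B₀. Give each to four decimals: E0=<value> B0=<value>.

d₁ = [ln(V₀/D) + (r + σ²/2)T] / (σ√T)
   = [ln(574.1453/481.6627) + (0.0259 + 0.5·0.3468²)·4.2592] / (0.3468·√4.2592)
   = [0.175638 + 0.366441] / 0.715720 = 0.757390
d₂ = d₁ − σ√T = 0.757390 − 0.715720 = 0.041670
N(d₁) = 0.775592,  N(d₂) = 0.516619,  e^(−rT) = 0.895554
E₀ = V₀·N(d₁) − D·e^(−rT)·N(d₂)
   = 574.1453·0.775592 − 481.6627·0.895554·0.516619 = 222.456317
B₀ = V₀ − E₀ = 574.1453 − 222.456317 = 351.688983

E0=222.4563 B0=351.6890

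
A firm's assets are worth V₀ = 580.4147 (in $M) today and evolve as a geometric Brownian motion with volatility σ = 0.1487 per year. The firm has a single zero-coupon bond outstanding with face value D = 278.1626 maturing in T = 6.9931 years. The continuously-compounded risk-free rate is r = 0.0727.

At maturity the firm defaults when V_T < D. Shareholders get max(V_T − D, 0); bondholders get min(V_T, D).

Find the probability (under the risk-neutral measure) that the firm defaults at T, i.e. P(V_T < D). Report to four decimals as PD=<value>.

PD=0.0015

d₁ = [ln(V₀/D) + (r + σ²/2)T] / (σ√T)
   = [ln(580.4147/278.1626) + (0.0727 + 0.5·0.1487²)·6.9931] / (0.1487·√6.9931)
   = [0.735537 + 0.585713] / 0.393229 = 3.359999
d₂ = d₁ − σ√T = 3.359999 − 0.393229 = 2.966770
risk-neutral PD = N(−d₂) = N(-2.966770) = 0.001505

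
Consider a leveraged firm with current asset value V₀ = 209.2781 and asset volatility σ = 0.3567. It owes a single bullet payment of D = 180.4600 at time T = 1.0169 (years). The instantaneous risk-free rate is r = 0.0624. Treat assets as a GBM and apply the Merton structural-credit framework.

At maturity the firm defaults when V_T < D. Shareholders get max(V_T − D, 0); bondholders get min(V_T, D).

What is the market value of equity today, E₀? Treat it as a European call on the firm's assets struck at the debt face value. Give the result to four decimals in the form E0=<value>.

d₁ = [ln(V₀/D) + (r + σ²/2)T] / (σ√T)
   = [ln(209.2781/180.4600) + (0.0624 + 0.5·0.3567²)·1.0169] / (0.3567·√1.0169)
   = [0.148155 + 0.128147] / 0.359701 = 0.768142
d₂ = d₁ − σ√T = 0.768142 − 0.359701 = 0.408441
N(d₁) = 0.778799,  N(d₂) = 0.658525,  e^(−rT) = 0.938517
E₀ = V₀·N(d₁) − D·e^(−rT)·N(d₂)
   = 209.2781·0.778799 − 180.4600·0.938517·0.658525 = 51.454601

E0=51.4546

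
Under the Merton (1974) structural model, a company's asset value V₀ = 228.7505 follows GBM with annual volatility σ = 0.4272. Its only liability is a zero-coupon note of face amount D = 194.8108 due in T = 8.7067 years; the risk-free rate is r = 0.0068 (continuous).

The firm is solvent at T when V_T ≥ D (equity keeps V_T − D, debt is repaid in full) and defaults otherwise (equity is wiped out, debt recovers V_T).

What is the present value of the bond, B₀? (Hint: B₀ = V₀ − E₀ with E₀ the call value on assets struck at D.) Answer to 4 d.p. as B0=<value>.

d₁ = [ln(V₀/D) + (r + σ²/2)T] / (σ√T)
   = [ln(228.7505/194.8108) + (0.0068 + 0.5·0.4272²)·8.7067] / (0.4272·√8.7067)
   = [0.160603 + 0.853691] / 1.260544 = 0.804648
d₂ = d₁ − σ√T = 0.804648 − 1.260544 = -0.455896
N(d₁) = 0.789489,  N(d₂) = 0.324232,  e^(−rT) = 0.942513
E₀ = V₀·N(d₁) − D·e^(−rT)·N(d₂)
   = 228.7505·0.789489 − 194.8108·0.942513·0.324232 = 121.063050
B₀ = V₀ − E₀ = 228.7505 − 121.063050 = 107.687450

B0=107.6875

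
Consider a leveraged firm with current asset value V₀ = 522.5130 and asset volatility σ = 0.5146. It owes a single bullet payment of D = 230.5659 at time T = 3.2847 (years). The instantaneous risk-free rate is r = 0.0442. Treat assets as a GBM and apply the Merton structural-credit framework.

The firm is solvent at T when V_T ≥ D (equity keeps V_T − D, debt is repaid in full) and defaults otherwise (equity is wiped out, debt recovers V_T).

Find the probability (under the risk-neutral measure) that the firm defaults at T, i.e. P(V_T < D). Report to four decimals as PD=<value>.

d₁ = [ln(V₀/D) + (r + σ²/2)T] / (σ√T)
   = [ln(522.5130/230.5659) + (0.0442 + 0.5·0.5146²)·3.2847] / (0.5146·√3.2847)
   = [0.818113 + 0.580100] / 0.932648 = 1.499186
d₂ = d₁ − σ√T = 1.499186 − 0.932648 = 0.566539
risk-neutral PD = N(−d₂) = N(-0.566539) = 0.285514

PD=0.2855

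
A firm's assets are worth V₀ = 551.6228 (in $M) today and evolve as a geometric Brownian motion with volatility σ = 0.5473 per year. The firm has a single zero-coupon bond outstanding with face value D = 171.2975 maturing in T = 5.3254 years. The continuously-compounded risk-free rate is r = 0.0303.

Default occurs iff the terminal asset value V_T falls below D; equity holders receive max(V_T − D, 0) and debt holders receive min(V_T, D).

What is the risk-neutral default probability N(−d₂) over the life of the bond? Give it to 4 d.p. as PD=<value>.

d₁ = [ln(V₀/D) + (r + σ²/2)T] / (σ√T)
   = [ln(551.6228/171.2975) + (0.0303 + 0.5·0.5473²)·5.3254] / (0.5473·√5.3254)
   = [1.169463 + 0.958938] / 1.262995 = 1.685201
d₂ = d₁ − σ√T = 1.685201 − 1.262995 = 0.422206
risk-neutral PD = N(−d₂) = N(-0.422206) = 0.336437

PD=0.3364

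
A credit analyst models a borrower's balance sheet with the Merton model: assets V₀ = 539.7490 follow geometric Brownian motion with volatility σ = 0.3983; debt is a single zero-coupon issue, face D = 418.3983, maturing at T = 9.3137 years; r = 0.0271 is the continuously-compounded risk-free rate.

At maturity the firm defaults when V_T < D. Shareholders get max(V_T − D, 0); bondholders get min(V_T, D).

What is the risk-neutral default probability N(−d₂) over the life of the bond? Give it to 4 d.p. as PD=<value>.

d₁ = [ln(V₀/D) + (r + σ²/2)T] / (σ√T)
   = [ln(539.7490/418.3983) + (0.0271 + 0.5·0.3983²)·9.3137] / (0.3983·√9.3137)
   = [0.254670 + 0.991177] / 1.215546 = 1.024928
d₂ = d₁ − σ√T = 1.024928 − 1.215546 = -0.190618
risk-neutral PD = N(−d₂) = N(0.190618) = 0.575587

PD=0.5756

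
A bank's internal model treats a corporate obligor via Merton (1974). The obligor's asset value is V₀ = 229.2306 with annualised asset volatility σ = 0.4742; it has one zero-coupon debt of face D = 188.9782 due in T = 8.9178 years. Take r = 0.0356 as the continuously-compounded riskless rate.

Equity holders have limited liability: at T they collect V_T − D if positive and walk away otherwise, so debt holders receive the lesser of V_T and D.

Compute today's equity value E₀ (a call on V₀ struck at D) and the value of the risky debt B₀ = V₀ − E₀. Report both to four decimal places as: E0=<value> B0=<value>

d₁ = [ln(V₀/D) + (r + σ²/2)T] / (σ√T)
   = [ln(229.2306/188.9782) + (0.0356 + 0.5·0.4742²)·8.9178] / (0.4742·√8.9178)
   = [0.193097 + 1.320127] / 1.416089 = 1.068594
d₂ = d₁ − σ√T = 1.068594 − 1.416089 = -0.347494
N(d₁) = 0.857374,  N(d₂) = 0.364110,  e^(−rT) = 0.727986
E₀ = V₀·N(d₁) − D·e^(−rT)·N(d₂)
   = 229.2306·0.857374 − 188.9782·0.727986·0.364110 = 146.444425
B₀ = V₀ − E₀ = 229.2306 − 146.444425 = 82.786175

E0=146.4444 B0=82.7862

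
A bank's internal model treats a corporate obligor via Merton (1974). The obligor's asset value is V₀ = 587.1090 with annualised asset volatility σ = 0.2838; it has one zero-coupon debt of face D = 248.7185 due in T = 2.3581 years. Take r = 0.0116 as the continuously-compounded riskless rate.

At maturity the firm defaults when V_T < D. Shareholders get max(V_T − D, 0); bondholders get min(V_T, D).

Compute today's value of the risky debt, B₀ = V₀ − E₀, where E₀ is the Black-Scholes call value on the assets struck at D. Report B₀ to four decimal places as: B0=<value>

d₁ = [ln(V₀/D) + (r + σ²/2)T] / (σ√T)
   = [ln(587.1090/248.7185) + (0.0116 + 0.5·0.2838²)·2.3581] / (0.2838·√2.3581)
   = [0.858889 + 0.122318] / 0.435806 = 2.251473
d₂ = d₁ − σ√T = 2.251473 − 0.435806 = 1.815667
N(d₁) = 0.987822,  N(d₂) = 0.965289,  e^(−rT) = 0.973017
E₀ = V₀·N(d₁) − D·e^(−rT)·N(d₂)
   = 587.1090·0.987822 − 248.7185·0.973017·0.965289 = 346.352289
B₀ = V₀ − E₀ = 587.1090 − 346.352289 = 240.756711

B0=240.7567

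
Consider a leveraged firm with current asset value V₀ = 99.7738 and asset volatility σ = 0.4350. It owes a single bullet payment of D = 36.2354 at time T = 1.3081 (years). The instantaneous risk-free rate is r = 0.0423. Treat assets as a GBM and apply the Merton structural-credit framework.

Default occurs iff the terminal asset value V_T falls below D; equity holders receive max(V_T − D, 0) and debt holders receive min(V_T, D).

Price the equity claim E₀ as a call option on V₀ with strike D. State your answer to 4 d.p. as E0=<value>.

d₁ = [ln(V₀/D) + (r + σ²/2)T] / (σ√T)
   = [ln(99.7738/36.2354) + (0.0423 + 0.5·0.4350²)·1.3081] / (0.4350·√1.3081)
   = [1.012869 + 0.179095] / 0.497519 = 2.395816
d₂ = d₁ − σ√T = 2.395816 − 0.497519 = 1.898297
N(d₁) = 0.991708,  N(d₂) = 0.971172,  e^(−rT) = 0.946170
E₀ = V₀·N(d₁) − D·e^(−rT)·N(d₂)
   = 99.7738·0.991708 − 36.2354·0.946170·0.971172 = 65.650024

E0=65.6500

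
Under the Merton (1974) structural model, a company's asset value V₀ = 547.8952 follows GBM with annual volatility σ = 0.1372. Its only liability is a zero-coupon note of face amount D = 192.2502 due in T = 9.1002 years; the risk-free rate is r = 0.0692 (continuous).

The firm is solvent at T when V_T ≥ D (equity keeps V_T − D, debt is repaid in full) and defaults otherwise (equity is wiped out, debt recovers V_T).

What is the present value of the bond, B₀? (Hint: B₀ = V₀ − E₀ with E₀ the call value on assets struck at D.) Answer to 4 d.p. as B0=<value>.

B0=102.4176

d₁ = [ln(V₀/D) + (r + σ²/2)T] / (σ√T)
   = [ln(547.8952/192.2502) + (0.0692 + 0.5·0.1372²)·9.1002] / (0.1372·√9.1002)
   = [1.047286 + 0.715384] / 0.413885 = 4.258842
d₂ = d₁ − σ√T = 4.258842 − 0.413885 = 3.844958
N(d₁) = 0.999990,  N(d₂) = 0.999940,  e^(−rT) = 0.532734
E₀ = V₀·N(d₁) − D·e^(−rT)·N(d₂)
   = 547.8952·0.999990 − 192.2502·0.532734·0.999940 = 445.477609
B₀ = V₀ − E₀ = 547.8952 − 445.477609 = 102.417591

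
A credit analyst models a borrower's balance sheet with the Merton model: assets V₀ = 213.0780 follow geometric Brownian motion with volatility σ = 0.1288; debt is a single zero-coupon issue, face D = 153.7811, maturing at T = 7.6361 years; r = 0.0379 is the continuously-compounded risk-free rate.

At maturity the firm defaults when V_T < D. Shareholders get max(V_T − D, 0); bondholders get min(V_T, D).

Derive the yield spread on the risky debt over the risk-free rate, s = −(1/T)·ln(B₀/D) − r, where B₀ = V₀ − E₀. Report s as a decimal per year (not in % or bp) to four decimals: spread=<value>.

spread=0.0011

d₁ = [ln(V₀/D) + (r + σ²/2)T] / (σ√T)
   = [ln(213.0780/153.7811) + (0.0379 + 0.5·0.1288²)·7.6361] / (0.1288·√7.6361)
   = [0.326128 + 0.352748] / 0.355919 = 1.907386
d₂ = d₁ − σ√T = 1.907386 − 0.355919 = 1.551466
N(d₁) = 0.971765,  N(d₂) = 0.939605,  e^(−rT) = 0.748707
E₀ = V₀·N(d₁) − D·e^(−rT)·N(d₂)
   = 213.0780·0.971765 − 153.7811·0.748707·0.939605 = 98.878452
B₀ = V₀ − E₀ = 213.0780 − 98.878452 = 114.199548
spread = −(1/T)·ln(B₀/D) − r = −(1/7.6361)·ln(114.199548/153.7811) − 0.0379 = 0.00107052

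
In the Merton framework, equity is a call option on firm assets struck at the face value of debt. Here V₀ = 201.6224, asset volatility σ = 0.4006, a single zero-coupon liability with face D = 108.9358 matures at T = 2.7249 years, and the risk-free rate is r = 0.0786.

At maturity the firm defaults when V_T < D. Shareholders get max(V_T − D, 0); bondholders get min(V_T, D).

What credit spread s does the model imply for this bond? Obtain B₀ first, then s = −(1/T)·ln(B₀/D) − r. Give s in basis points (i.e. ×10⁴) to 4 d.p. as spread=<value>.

d₁ = [ln(V₀/D) + (r + σ²/2)T] / (σ√T)
   = [ln(201.6224/108.9358) + (0.0786 + 0.5·0.4006²)·2.7249] / (0.4006·√2.7249)
   = [0.615638 + 0.432824] / 0.661281 = 1.585500
d₂ = d₁ − σ√T = 1.585500 − 0.661281 = 0.924219
N(d₁) = 0.943574,  N(d₂) = 0.822314,  e^(−rT) = 0.807205
E₀ = V₀·N(d₁) − D·e^(−rT)·N(d₂)
   = 201.6224·0.943574 − 108.9358·0.807205·0.822314 = 117.936595
B₀ = V₀ − E₀ = 201.6224 − 117.936595 = 83.685805
spread = −(1/T)·ln(B₀/D) − r = −(1/2.7249)·ln(83.685805/108.9358) − 0.0786 = 0.01817028
in basis points: 0.01817028 × 10⁴ = 181.7028 bp

spread=181.7028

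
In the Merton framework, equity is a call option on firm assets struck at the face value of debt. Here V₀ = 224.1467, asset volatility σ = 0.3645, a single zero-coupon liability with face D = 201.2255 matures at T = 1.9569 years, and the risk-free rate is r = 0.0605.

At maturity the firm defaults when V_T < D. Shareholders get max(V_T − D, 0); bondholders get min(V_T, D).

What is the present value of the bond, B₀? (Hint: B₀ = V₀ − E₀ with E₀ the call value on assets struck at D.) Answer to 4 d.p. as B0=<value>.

d₁ = [ln(V₀/D) + (r + σ²/2)T] / (σ√T)
   = [ln(224.1467/201.2255) + (0.0605 + 0.5·0.3645²)·1.9569] / (0.3645·√1.9569)
   = [0.107875 + 0.248390] / 0.509896 = 0.698699
d₂ = d₁ − σ√T = 0.698699 − 0.509896 = 0.188803
N(d₁) = 0.757630,  N(d₂) = 0.574876,  e^(−rT) = 0.888347
E₀ = V₀·N(d₁) − D·e^(−rT)·N(d₂)
   = 224.1467·0.757630 − 201.2255·0.888347·0.574876 = 67.056432
B₀ = V₀ − E₀ = 224.1467 − 67.056432 = 157.090268

B0=157.0903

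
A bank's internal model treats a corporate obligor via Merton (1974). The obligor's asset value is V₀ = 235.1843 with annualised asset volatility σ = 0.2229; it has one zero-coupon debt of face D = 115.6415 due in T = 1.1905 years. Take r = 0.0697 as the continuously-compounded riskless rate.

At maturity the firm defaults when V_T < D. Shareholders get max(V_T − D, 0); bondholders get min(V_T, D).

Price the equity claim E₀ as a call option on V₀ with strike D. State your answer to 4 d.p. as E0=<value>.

E0=128.7568

d₁ = [ln(V₀/D) + (r + σ²/2)T] / (σ√T)
   = [ln(235.1843/115.6415) + (0.0697 + 0.5·0.2229²)·1.1905] / (0.2229·√1.1905)
   = [0.709875 + 0.112552] / 0.243206 = 3.381603
d₂ = d₁ − σ√T = 3.381603 − 0.243206 = 3.138397
N(d₁) = 0.999640,  N(d₂) = 0.999151,  e^(−rT) = 0.920372
E₀ = V₀·N(d₁) − D·e^(−rT)·N(d₂)
   = 235.1843·0.999640 − 115.6415·0.920372·0.999151 = 128.756815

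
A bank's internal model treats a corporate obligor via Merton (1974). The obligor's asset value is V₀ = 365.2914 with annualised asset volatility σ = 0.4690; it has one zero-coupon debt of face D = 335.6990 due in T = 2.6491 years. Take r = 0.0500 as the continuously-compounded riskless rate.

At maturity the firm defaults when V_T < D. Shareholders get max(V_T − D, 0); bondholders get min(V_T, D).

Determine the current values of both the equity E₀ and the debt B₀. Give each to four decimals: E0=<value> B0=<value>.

d₁ = [ln(V₀/D) + (r + σ²/2)T] / (σ√T)
   = [ln(365.2914/335.6990) + (0.0500 + 0.5·0.4690²)·2.6491] / (0.4690·√2.6491)
   = [0.084480 + 0.423804] / 0.763347 = 0.665863
d₂ = d₁ − σ√T = 0.665863 − 0.763347 = -0.097484
N(d₁) = 0.747251,  N(d₂) = 0.461171,  e^(−rT) = 0.875942
E₀ = V₀·N(d₁) − D·e^(−rT)·N(d₂)
   = 365.2914·0.747251 − 335.6990·0.875942·0.461171 = 137.355536
B₀ = V₀ − E₀ = 365.2914 − 137.355536 = 227.935864

E0=137.3555 B0=227.9359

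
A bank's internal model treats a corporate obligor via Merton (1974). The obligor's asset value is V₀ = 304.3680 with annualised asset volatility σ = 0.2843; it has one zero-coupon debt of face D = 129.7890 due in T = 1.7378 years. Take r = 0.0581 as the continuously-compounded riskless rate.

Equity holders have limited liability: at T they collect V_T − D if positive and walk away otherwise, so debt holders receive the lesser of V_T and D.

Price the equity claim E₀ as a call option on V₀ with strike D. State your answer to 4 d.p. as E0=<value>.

d₁ = [ln(V₀/D) + (r + σ²/2)T] / (σ√T)
   = [ln(304.3680/129.7890) + (0.0581 + 0.5·0.2843²)·1.7378] / (0.2843·√1.7378)
   = [0.852327 + 0.171196] / 0.374780 = 2.730997
d₂ = d₁ − σ√T = 2.730997 − 0.374780 = 2.356216
N(d₁) = 0.996843,  N(d₂) = 0.990769,  e^(−rT) = 0.903964
E₀ = V₀·N(d₁) − D·e^(−rT)·N(d₂)
   = 304.3680·0.996843 − 129.7890·0.903964·0.990769 = 187.165563

E0=187.1656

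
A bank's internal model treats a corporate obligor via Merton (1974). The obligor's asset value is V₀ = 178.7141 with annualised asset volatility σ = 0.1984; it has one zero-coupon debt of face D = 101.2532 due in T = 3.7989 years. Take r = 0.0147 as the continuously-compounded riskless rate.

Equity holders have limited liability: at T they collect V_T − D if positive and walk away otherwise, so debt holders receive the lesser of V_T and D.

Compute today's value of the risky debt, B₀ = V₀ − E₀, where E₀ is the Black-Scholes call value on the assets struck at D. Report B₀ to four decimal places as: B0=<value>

B0=94.6311

d₁ = [ln(V₀/D) + (r + σ²/2)T] / (σ√T)
   = [ln(178.7141/101.2532) + (0.0147 + 0.5·0.1984²)·3.7989] / (0.1984·√3.7989)
   = [0.568163 + 0.130611] / 0.386697 = 1.807033
d₂ = d₁ − σ√T = 1.807033 − 0.386697 = 1.420337
N(d₁) = 0.964621,  N(d₂) = 0.922245,  e^(−rT) = 0.945687
E₀ = V₀·N(d₁) − D·e^(−rT)·N(d₂)
   = 178.7141·0.964621 − 101.2532·0.945687·0.922245 = 84.082965
B₀ = V₀ − E₀ = 178.7141 − 84.082965 = 94.631135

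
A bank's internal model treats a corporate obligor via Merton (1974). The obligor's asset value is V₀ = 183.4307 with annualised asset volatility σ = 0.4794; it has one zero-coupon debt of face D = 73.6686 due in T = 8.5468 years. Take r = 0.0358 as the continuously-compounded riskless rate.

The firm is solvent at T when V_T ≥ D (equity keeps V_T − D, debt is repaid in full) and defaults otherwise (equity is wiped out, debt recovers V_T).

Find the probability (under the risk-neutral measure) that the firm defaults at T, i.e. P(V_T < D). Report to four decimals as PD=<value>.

d₁ = [ln(V₀/D) + (r + σ²/2)T] / (σ√T)
   = [ln(183.4307/73.6686) + (0.0358 + 0.5·0.4794²)·8.5468] / (0.4794·√8.5468)
   = [0.912260 + 1.288107] / 1.401522 = 1.569984
d₂ = d₁ − σ√T = 1.569984 − 1.401522 = 0.168463
risk-neutral PD = N(−d₂) = N(-0.168463) = 0.433110

PD=0.4331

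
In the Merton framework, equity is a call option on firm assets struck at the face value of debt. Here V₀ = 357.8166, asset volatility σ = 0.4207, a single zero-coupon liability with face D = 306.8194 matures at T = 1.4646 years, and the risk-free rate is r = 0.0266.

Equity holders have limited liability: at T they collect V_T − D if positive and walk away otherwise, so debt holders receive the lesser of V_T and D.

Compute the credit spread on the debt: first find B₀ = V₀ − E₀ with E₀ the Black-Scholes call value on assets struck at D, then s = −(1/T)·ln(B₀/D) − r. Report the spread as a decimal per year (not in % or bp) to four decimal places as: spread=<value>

spread=0.0962

d₁ = [ln(V₀/D) + (r + σ²/2)T] / (σ√T)
   = [ln(357.8166/306.8194) + (0.0266 + 0.5·0.4207²)·1.4646] / (0.4207·√1.4646)
   = [0.153761 + 0.168567] / 0.509134 = 0.633091
d₂ = d₁ − σ√T = 0.633091 − 0.509134 = 0.123957
N(d₁) = 0.736663,  N(d₂) = 0.549326,  e^(−rT) = 0.961791
E₀ = V₀·N(d₁) − D·e^(−rT)·N(d₂)
   = 357.8166·0.736663 − 306.8194·0.961791·0.549326 = 101.486456
B₀ = V₀ − E₀ = 357.8166 − 101.486456 = 256.330144
spread = −(1/T)·ln(B₀/D) − r = −(1/1.4646)·ln(256.330144/306.8194) − 0.0266 = 0.09615916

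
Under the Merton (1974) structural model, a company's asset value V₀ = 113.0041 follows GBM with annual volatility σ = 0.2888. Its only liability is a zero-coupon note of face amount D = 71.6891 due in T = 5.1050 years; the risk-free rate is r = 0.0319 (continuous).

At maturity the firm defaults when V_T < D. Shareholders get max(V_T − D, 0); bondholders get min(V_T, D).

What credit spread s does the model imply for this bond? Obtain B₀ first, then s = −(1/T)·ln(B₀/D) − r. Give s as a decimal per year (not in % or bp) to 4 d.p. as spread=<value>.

spread=0.0162

d₁ = [ln(V₀/D) + (r + σ²/2)T] / (σ√T)
   = [ln(113.0041/71.6891) + (0.0319 + 0.5·0.2888²)·5.1050] / (0.2888·√5.1050)
   = [0.455085 + 0.375742] / 0.652522 = 1.273256
d₂ = d₁ − σ√T = 1.273256 − 0.652522 = 0.620734
N(d₁) = 0.898536,  N(d₂) = 0.732613,  e^(−rT) = 0.849719
E₀ = V₀·N(d₁) − D·e^(−rT)·N(d₂)
   = 113.0041·0.898536 − 71.6891·0.849719·0.732613 = 56.910757
B₀ = V₀ − E₀ = 113.0041 − 56.910757 = 56.093343
spread = −(1/T)·ln(B₀/D) − r = −(1/5.1050)·ln(56.093343/71.6891) − 0.0319 = 0.01615516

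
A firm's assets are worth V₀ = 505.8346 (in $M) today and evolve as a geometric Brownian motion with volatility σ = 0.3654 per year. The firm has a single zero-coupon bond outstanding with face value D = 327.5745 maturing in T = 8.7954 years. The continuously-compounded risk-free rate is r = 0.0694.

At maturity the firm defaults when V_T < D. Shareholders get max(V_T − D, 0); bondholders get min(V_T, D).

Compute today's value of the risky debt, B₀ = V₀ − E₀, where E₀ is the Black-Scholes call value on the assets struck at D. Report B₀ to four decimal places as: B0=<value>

B0=151.4690

d₁ = [ln(V₀/D) + (r + σ²/2)T] / (σ√T)
   = [ln(505.8346/327.5745) + (0.0694 + 0.5·0.3654²)·8.7954] / (0.3654·√8.7954)
   = [0.434494 + 1.197569] / 1.083668 = 1.506054
d₂ = d₁ − σ√T = 1.506054 − 1.083668 = 0.422386
N(d₁) = 0.933973,  N(d₂) = 0.663628,  e^(−rT) = 0.543133
E₀ = V₀·N(d₁) − D·e^(−rT)·N(d₂)
   = 505.8346·0.933973 − 327.5745·0.543133·0.663628 = 354.365565
B₀ = V₀ − E₀ = 505.8346 − 354.365565 = 151.469035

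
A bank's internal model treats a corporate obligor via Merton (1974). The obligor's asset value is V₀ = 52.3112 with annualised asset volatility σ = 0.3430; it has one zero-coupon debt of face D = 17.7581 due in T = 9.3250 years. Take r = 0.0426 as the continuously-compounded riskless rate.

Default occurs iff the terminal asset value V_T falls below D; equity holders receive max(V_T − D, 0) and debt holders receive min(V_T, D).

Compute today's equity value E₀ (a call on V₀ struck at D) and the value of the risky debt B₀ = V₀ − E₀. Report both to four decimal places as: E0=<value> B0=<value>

E0=41.2254 B0=11.0858

d₁ = [ln(V₀/D) + (r + σ²/2)T] / (σ√T)
   = [ln(52.3112/17.7581) + (0.0426 + 0.5·0.3430²)·9.3250] / (0.3430·√9.3250)
   = [1.080369 + 0.945783] / 1.047414 = 1.934432
d₂ = d₁ − σ√T = 1.934432 − 1.047414 = 0.887018
N(d₁) = 0.973470,  N(d₂) = 0.812465,  e^(−rT) = 0.672169
E₀ = V₀·N(d₁) − D·e^(−rT)·N(d₂)
   = 52.3112·0.973470 − 17.7581·0.672169·0.812465 = 41.225432
B₀ = V₀ − E₀ = 52.3112 − 41.225432 = 11.085768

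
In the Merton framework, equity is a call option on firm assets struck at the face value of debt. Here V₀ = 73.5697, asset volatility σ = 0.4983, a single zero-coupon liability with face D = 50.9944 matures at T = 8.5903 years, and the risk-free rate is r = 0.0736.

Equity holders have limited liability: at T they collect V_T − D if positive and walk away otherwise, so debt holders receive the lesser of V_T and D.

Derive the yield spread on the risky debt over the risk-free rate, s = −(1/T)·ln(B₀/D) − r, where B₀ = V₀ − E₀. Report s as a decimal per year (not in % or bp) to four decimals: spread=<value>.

spread=0.0423

d₁ = [ln(V₀/D) + (r + σ²/2)T] / (σ√T)
   = [ln(73.5697/50.9944) + (0.0736 + 0.5·0.4983²)·8.5903] / (0.4983·√8.5903)
   = [0.366517 + 1.698744] / 1.460478 = 1.414100
d₂ = d₁ − σ√T = 1.414100 − 1.460478 = -0.046378
N(d₁) = 0.921334,  N(d₂) = 0.481504,  e^(−rT) = 0.531397
E₀ = V₀·N(d₁) − D·e^(−rT)·N(d₂)
   = 73.5697·0.921334 − 50.9944·0.531397·0.481504 = 54.734311
B₀ = V₀ − E₀ = 73.5697 − 54.734311 = 18.835389
spread = −(1/T)·ln(B₀/D) − r = −(1/8.5903)·ln(18.835389/50.9944) − 0.0736 = 0.04234220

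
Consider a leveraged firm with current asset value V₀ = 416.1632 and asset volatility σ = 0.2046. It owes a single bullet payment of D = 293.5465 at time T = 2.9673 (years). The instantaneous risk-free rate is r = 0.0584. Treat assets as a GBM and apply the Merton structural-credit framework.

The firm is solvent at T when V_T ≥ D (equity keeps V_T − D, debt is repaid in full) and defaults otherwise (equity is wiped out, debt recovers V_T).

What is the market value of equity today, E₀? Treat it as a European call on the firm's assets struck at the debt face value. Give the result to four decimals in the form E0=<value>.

E0=172.7320

d₁ = [ln(V₀/D) + (r + σ²/2)T] / (σ√T)
   = [ln(416.1632/293.5465) + (0.0584 + 0.5·0.2046²)·2.9673] / (0.2046·√2.9673)
   = [0.349041 + 0.235398] / 0.352441 = 1.658261
d₂ = d₁ − σ√T = 1.658261 − 0.352441 = 1.305820
N(d₁) = 0.951368,  N(d₂) = 0.904193,  e^(−rT) = 0.840893
E₀ = V₀·N(d₁) − D·e^(−rT)·N(d₂)
   = 416.1632·0.951368 − 293.5465·0.840893·0.904193 = 172.731953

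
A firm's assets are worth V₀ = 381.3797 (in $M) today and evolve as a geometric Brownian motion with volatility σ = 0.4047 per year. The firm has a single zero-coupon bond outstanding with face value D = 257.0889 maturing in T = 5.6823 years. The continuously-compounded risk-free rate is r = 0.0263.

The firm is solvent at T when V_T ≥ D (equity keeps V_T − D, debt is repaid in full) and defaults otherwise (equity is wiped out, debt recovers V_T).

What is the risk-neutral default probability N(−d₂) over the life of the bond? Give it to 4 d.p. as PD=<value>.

d₁ = [ln(V₀/D) + (r + σ²/2)T] / (σ√T)
   = [ln(381.3797/257.0889) + (0.0263 + 0.5·0.4047²)·5.6823] / (0.4047·√5.6823)
   = [0.394374 + 0.614774] / 0.964707 = 1.046067
d₂ = d₁ − σ√T = 1.046067 − 0.964707 = 0.081360
risk-neutral PD = N(−d₂) = N(-0.081360) = 0.467578

PD=0.4676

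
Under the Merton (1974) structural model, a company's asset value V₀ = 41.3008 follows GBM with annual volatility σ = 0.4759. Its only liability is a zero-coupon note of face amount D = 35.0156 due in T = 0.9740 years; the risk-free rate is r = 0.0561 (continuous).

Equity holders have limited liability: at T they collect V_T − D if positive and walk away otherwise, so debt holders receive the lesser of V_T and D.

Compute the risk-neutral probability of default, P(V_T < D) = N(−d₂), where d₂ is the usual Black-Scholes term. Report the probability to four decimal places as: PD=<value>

d₁ = [ln(V₀/D) + (r + σ²/2)T] / (σ√T)
   = [ln(41.3008/35.0156) + (0.0561 + 0.5·0.4759²)·0.9740] / (0.4759·√0.9740)
   = [0.165088 + 0.164938] / 0.469673 = 0.702672
d₂ = d₁ − σ√T = 0.702672 − 0.469673 = 0.232999
risk-neutral PD = N(−d₂) = N(-0.232999) = 0.407881

PD=0.4079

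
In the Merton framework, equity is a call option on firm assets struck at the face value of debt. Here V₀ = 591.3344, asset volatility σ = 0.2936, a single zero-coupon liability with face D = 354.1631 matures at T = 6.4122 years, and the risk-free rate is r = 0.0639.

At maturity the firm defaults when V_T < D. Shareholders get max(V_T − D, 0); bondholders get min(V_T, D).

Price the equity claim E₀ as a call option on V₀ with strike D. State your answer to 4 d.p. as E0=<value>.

E0=369.8765

d₁ = [ln(V₀/D) + (r + σ²/2)T] / (σ√T)
   = [ln(591.3344/354.1631) + (0.0639 + 0.5·0.2936²)·6.4122] / (0.2936·√6.4122)
   = [0.512624 + 0.686108] / 0.743463 = 1.612363
d₂ = d₁ − σ√T = 1.612363 − 0.743463 = 0.868899
N(d₁) = 0.946558,  N(d₂) = 0.807549,  e^(−rT) = 0.663823
E₀ = V₀·N(d₁) − D·e^(−rT)·N(d₂)
   = 591.3344·0.946558 − 354.1631·0.663823·0.807549 = 369.876515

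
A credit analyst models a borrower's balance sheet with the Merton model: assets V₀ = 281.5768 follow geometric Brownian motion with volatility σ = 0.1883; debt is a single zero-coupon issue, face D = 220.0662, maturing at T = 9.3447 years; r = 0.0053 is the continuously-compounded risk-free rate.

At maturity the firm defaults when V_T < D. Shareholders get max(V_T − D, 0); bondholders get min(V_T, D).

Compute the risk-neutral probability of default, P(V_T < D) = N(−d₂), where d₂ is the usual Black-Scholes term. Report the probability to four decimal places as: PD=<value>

PD=0.4104

d₁ = [ln(V₀/D) + (r + σ²/2)T] / (σ√T)
   = [ln(281.5768/220.0662) + (0.0053 + 0.5·0.1883²)·9.3447] / (0.1883·√9.3447)
   = [0.246477 + 0.215194] / 0.575616 = 0.802046
d₂ = d₁ − σ√T = 0.802046 − 0.575616 = 0.226430
risk-neutral PD = N(−d₂) = N(-0.226430) = 0.410434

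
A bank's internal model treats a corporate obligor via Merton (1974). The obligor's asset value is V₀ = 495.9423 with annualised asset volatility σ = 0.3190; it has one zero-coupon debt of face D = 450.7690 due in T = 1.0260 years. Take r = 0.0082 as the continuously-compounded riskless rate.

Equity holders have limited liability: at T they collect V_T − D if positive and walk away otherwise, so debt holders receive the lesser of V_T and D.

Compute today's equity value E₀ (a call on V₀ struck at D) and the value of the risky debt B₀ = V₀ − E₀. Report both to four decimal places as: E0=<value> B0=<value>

E0=88.0591 B0=407.8832

d₁ = [ln(V₀/D) + (r + σ²/2)T] / (σ√T)
   = [ln(495.9423/450.7690) + (0.0082 + 0.5·0.3190²)·1.0260] / (0.3190·√1.0260)
   = [0.095505 + 0.060617] / 0.323120 = 0.483167
d₂ = d₁ − σ√T = 0.483167 − 0.323120 = 0.160047
N(d₁) = 0.685511,  N(d₂) = 0.563578,  e^(−rT) = 0.991622
E₀ = V₀·N(d₁) − D·e^(−rT)·N(d₂)
   = 495.9423·0.685511 − 450.7690·0.991622·0.563578 = 88.059051
B₀ = V₀ − E₀ = 495.9423 − 88.059051 = 407.883249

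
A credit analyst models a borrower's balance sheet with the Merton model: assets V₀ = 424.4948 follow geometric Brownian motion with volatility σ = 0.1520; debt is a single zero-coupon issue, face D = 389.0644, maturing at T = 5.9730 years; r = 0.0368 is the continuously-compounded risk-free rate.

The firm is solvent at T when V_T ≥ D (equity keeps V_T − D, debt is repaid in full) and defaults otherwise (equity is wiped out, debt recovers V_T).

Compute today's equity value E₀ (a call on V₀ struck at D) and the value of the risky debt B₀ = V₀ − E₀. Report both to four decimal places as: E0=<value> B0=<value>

d₁ = [ln(V₀/D) + (r + σ²/2)T] / (σ√T)
   = [ln(424.4948/389.0644) + (0.0368 + 0.5·0.1520²)·5.9730] / (0.1520·√5.9730)
   = [0.087155 + 0.288806] / 0.371484 = 1.012053
d₂ = d₁ − σ√T = 1.012053 − 0.371484 = 0.640570
N(d₁) = 0.844244,  N(d₂) = 0.739099,  e^(−rT) = 0.802674
E₀ = V₀·N(d₁) − D·e^(−rT)·N(d₂)
   = 424.4948·0.844244 − 389.0644·0.802674·0.739099 = 127.562463
B₀ = V₀ − E₀ = 424.4948 − 127.562463 = 296.932337

E0=127.5625 B0=296.9323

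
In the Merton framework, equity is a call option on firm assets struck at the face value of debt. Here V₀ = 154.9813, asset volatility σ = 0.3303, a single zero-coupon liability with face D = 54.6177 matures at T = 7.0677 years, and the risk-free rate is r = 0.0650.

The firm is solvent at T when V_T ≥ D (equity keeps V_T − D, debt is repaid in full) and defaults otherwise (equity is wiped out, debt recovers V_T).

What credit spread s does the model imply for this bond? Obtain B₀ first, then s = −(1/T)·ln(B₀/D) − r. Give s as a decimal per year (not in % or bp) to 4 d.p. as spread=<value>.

d₁ = [ln(V₀/D) + (r + σ²/2)T] / (σ√T)
   = [ln(154.9813/54.6177) + (0.0650 + 0.5·0.3303²)·7.0677] / (0.3303·√7.0677)
   = [1.042946 + 0.844937] / 0.878107 = 2.149946
d₂ = d₁ − σ√T = 2.149946 − 0.878107 = 1.271838
N(d₁) = 0.984220,  N(d₂) = 0.898285,  e^(−rT) = 0.631662
E₀ = V₀·N(d₁) − D·e^(−rT)·N(d₂)
   = 154.9813·0.984220 − 54.6177·0.631662·0.898285 = 121.544967
B₀ = V₀ − E₀ = 154.9813 − 121.544967 = 33.436333
spread = −(1/T)·ln(B₀/D) − r = −(1/7.0677)·ln(33.436333/54.6177) − 0.0650 = 0.00443063

spread=0.0044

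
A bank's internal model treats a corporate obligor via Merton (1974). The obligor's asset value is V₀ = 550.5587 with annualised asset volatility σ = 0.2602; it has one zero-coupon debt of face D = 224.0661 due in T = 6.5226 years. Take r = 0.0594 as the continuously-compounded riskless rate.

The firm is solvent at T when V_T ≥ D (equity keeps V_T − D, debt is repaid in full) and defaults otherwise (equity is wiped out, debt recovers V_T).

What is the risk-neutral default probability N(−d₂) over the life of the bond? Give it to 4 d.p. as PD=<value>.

d₁ = [ln(V₀/D) + (r + σ²/2)T] / (σ√T)
   = [ln(550.5587/224.0661) + (0.0594 + 0.5·0.2602²)·6.5226] / (0.2602·√6.5226)
   = [0.898992 + 0.608246] / 0.664535 = 2.268110
d₂ = d₁ − σ√T = 2.268110 − 0.664535 = 1.603576
risk-neutral PD = N(−d₂) = N(-1.603576) = 0.054404

PD=0.0544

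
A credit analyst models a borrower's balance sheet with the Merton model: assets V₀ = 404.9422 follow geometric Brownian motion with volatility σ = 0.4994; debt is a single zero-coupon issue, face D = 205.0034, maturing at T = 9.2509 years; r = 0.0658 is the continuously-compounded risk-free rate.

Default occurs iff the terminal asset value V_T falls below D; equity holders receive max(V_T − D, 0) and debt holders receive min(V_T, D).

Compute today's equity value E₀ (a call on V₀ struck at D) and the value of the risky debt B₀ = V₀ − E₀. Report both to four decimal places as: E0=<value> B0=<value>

d₁ = [ln(V₀/D) + (r + σ²/2)T] / (σ√T)
   = [ln(404.9422/205.0034) + (0.0658 + 0.5·0.4994²)·9.2509] / (0.4994·√9.2509)
   = [0.680718 + 1.762298] / 1.518940 = 1.608369
d₂ = d₁ − σ√T = 1.608369 − 1.518940 = 0.089430
N(d₁) = 0.946123,  N(d₂) = 0.535630,  e^(−rT) = 0.544053
E₀ = V₀·N(d₁) − D·e^(−rT)·N(d₂)
   = 404.9422·0.946123 − 205.0034·0.544053·0.535630 = 323.384860
B₀ = V₀ − E₀ = 404.9422 − 323.384860 = 81.557340

E0=323.3849 B0=81.5573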